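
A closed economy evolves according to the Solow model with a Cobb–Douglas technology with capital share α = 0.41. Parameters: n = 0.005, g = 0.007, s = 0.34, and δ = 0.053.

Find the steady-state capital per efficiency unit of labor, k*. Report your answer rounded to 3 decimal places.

Steady state requires s·f(k) = (n + g + δ)·k, i.e. s·k^α = (n + g + δ)·k.
Dividing both sides by k: k^(1−α) = s / (n + g + δ).
k^0.59 = 0.34 / (0.005 + 0.007 + 0.053) = 0.34 / 0.065 = 5.2308
k* = 5.2308^(1/0.59) ≈ 16.5163

k* = 16.516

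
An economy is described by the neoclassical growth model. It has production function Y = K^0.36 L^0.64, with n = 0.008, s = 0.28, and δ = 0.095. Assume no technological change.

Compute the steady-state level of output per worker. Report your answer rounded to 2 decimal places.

y* ≈ 1.76

In steady state, investment equals break-even investment: s·k^α = (n + δ)·k.
Dividing both sides by k: k^(1−α) = s / (n + δ).
k^0.64 = 0.28 / (0.008 + 0.095) = 0.28 / 0.103 = 2.7184
k* = 2.7184^(1/0.64) ≈ 4.7711
y* = (k*)^α = 4.7711^0.36 ≈ 1.7551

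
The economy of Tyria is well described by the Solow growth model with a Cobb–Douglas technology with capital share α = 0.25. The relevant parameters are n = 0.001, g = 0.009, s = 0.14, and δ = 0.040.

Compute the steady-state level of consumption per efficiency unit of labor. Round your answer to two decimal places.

In steady state, investment equals break-even investment: s·k^α = (n + g + δ)·k.
Dividing both sides by k: k^(1−α) = s / (n + g + δ).
k^0.75 = 0.14 / (0.001 + 0.009 + 0.040) = 0.14 / 0.050 = 2.8000
k* = 2.8000^(1/0.75) ≈ 3.9465
y* = (k*)^α = 3.9465^0.25 ≈ 1.4095
c* = (1 − s)·y* = (1 − 0.14) × 1.4095 ≈ 1.2122

c* ≈ 1.21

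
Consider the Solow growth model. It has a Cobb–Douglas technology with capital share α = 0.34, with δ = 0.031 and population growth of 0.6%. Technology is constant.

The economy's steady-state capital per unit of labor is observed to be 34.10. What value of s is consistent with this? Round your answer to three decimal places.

s ≈ 0.380

Steady state requires s·f(k) = (n + δ)·k, i.e. s·k^α = (n + δ)·k.
So s / (n + δ) = (k*)^(1−α) = 34.10^0.66 = 10.2711.
Therefore s = 10.2711 × (n + δ) = 10.2711 × 0.037 = 0.3800.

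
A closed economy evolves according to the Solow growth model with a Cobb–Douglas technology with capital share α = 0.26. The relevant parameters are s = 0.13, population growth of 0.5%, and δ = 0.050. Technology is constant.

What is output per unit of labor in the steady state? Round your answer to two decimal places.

At the steady state, Δk = 0, so s·k^α = (n + δ)·k.
Dividing both sides by k: k^(1−α) = s / (n + δ).
k^0.74 = 0.13 / (0.005 + 0.050) = 0.13 / 0.055 = 2.3636
k* = 2.3636^(1/0.74) ≈ 3.1976
y* = (k*)^α = 3.1976^0.26 ≈ 1.3529

y* ≈ 1.35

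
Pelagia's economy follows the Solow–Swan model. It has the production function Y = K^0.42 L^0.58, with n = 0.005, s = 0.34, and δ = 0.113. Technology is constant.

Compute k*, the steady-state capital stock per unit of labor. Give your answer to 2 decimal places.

k* = 6.20

In steady state, investment equals break-even investment: s·k^α = (n + δ)·k.
Dividing both sides by k: k^(1−α) = s / (n + δ).
k^0.58 = 0.34 / (0.005 + 0.113) = 0.34 / 0.118 = 2.8814
k* = 2.8814^(1/0.58) ≈ 6.2004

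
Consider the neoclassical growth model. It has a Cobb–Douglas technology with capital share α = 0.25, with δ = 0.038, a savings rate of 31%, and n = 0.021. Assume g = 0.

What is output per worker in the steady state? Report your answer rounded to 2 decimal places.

y* ≈ 1.74

Steady state requires s·f(k) = (n + δ)·k, i.e. s·k^α = (n + δ)·k.
Rearranging, k^(1−α) = s / (n + δ).
k^0.75 = 0.31 / (0.021 + 0.038) = 0.31 / 0.059 = 5.2542
k* = 5.2542^(1/0.75) ≈ 9.1343
y* = (k*)^α = 9.1343^0.25 ≈ 1.7385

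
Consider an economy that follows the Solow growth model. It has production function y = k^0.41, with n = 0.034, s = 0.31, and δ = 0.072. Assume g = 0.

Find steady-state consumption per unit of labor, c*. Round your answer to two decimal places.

c* ≈ 1.45

In steady state, investment equals break-even investment: s·k^α = (n + δ)·k.
Rearranging, k^(1−α) = s / (n + δ).
k^0.59 = 0.31 / (0.034 + 0.072) = 0.31 / 0.106 = 2.9245
k* = 2.9245^(1/0.59) ≈ 6.1648
y* = (k*)^α = 6.1648^0.41 ≈ 2.1080
c* = (1 − s)·y* = (1 − 0.31) × 2.1080 ≈ 1.4545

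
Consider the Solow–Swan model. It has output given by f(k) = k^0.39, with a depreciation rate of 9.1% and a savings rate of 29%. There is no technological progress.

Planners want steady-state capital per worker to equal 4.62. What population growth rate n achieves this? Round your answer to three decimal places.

n ≈ 0.023

At the steady state, Δk = 0, so s·k^α = (n + δ)·k.
So s / (n + δ) = (k*)^(1−α) = 4.62^0.61 = 2.5435.
Therefore n + δ = s / 2.5435 = 0.29 / 2.5435 = 0.1140, so n = 0.1140 − 0.091 = 0.0230.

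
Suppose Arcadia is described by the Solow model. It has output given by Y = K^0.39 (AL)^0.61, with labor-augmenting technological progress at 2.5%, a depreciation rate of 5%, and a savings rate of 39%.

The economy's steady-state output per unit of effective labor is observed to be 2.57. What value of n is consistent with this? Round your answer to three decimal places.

n ≈ 0.014

In steady state, investment equals break-even investment: s·k^α = (n + g + δ)·k.
Since y* = [s/(n + g + δ)]^(α/(1−α)), we have s/(n + g + δ) = (y*)^((1−α)/α) = 2.57^1.5641 = 4.3770.
Therefore n + g + δ = s / 4.3770 = 0.39 / 4.3770 = 0.0891, so n = 0.0891 − 0.075 = 0.0141.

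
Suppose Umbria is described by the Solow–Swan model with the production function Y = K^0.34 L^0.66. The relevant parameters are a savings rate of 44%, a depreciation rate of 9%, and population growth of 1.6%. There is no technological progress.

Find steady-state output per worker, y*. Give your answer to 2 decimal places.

At the steady state, Δk = 0, so s·k^α = (n + δ)·k.
Rearranging, k^(1−α) = s / (n + δ).
k^0.66 = 0.44 / (0.016 + 0.090) = 0.44 / 0.106 = 4.1509
k* = 4.1509^(1/0.66) ≈ 8.6413
y* = (k*)^α = 8.6413^0.34 ≈ 2.0818

y* = 2.08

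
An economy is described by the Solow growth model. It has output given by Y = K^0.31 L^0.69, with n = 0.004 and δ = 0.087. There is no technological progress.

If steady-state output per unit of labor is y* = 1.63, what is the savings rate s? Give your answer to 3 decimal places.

s ≈ 0.270

In steady state, investment equals break-even investment: s·k^α = (n + δ)·k.
Since y* = [s/(n + δ)]^(α/(1−α)), we have s/(n + δ) = (y*)^((1−α)/α) = 1.63^2.2258 = 2.9668.
Therefore s = 2.9668 × (n + δ) = 2.9668 × 0.091 = 0.2700.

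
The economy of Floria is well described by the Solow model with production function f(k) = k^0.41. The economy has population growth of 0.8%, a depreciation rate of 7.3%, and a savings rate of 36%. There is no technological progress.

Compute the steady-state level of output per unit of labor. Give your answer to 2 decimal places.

y* ≈ 2.82

Steady state requires s·f(k) = (n + δ)·k, i.e. s·k^α = (n + δ)·k.
Dividing both sides by k: k^(1−α) = s / (n + δ).
k^0.59 = 0.36 / (0.008 + 0.073) = 0.36 / 0.081 = 4.4444
k* = 4.4444^(1/0.59) ≈ 12.5311
y* = (k*)^α = 12.5311^0.41 ≈ 2.8195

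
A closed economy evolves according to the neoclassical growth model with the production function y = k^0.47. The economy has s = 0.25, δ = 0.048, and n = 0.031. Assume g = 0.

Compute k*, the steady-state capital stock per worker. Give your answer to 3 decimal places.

Steady state requires s·f(k) = (n + δ)·k, i.e. s·k^α = (n + δ)·k.
Dividing both sides by k: k^(1−α) = s / (n + δ).
k^0.53 = 0.25 / (0.031 + 0.048) = 0.25 / 0.079 = 3.1646
k* = 3.1646^(1/0.53) ≈ 8.7902

k* ≈ 8.790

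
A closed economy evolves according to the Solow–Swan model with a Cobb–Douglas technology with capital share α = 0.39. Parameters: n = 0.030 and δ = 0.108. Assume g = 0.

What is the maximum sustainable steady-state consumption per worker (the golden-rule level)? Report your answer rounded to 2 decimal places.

c_gold ≈ 1.19

At the golden rule, f'(k) = n + δ, so α·k^(α−1) = n + δ and k_gold = (α/(n + δ))^(1/(1−α)).
k_gold = (0.39/0.138)^(1/0.61) = 2.8261^1.6393 ≈ 5.4908
c_gold = f(k_gold) − (n + δ)·k_gold = 1.9429 − 0.138×5.4908 ≈ 1.1852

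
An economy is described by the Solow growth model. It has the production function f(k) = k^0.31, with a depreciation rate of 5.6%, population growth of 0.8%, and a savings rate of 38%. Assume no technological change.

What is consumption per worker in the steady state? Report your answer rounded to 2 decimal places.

c* ≈ 1.38

At the steady state, Δk = 0, so s·k^α = (n + δ)·k.
Dividing both sides by k: k^(1−α) = s / (n + δ).
k^0.69 = 0.38 / (0.008 + 0.056) = 0.38 / 0.064 = 5.9375
k* = 5.9375^(1/0.69) ≈ 13.2180
y* = (k*)^α = 13.2180^0.31 ≈ 2.2262
c* = (1 − s)·y* = (1 − 0.38) × 2.2262 ≈ 1.3802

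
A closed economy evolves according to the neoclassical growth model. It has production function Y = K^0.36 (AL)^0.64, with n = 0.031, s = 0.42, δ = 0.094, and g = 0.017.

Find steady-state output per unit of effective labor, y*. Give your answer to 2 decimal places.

y* ≈ 1.84

At the steady state, Δk = 0, so s·k^α = (n + g + δ)·k.
Dividing both sides by k: k^(1−α) = s / (n + g + δ).
k^0.64 = 0.42 / (0.031 + 0.017 + 0.094) = 0.42 / 0.142 = 2.9577
k* = 2.9577^(1/0.64) ≈ 5.4433
y* = (k*)^α = 5.4433^0.36 ≈ 1.8404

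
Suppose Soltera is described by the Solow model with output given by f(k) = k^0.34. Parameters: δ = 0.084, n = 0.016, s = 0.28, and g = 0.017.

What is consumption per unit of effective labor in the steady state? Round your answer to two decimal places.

At the steady state, Δk = 0, so s·k^α = (n + g + δ)·k.
Rearranging, k^(1−α) = s / (n + g + δ).
k^0.66 = 0.28 / (0.016 + 0.017 + 0.084) = 0.28 / 0.117 = 2.3932
k* = 2.3932^(1/0.66) ≈ 3.7515
y* = (k*)^α = 3.7515^0.34 ≈ 1.5676
c* = (1 − s)·y* = (1 − 0.28) × 1.5676 ≈ 1.1287

c* = 1.13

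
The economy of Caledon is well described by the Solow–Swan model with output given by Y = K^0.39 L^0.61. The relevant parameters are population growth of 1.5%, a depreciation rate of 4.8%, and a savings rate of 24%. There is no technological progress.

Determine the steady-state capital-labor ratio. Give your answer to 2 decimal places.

In steady state, investment equals break-even investment: s·k^α = (n + δ)·k.
Rearranging, k^(1−α) = s / (n + δ).
k^0.61 = 0.24 / (0.015 + 0.048) = 0.24 / 0.063 = 3.8095
k* = 3.8095^(1/0.61) ≈ 8.9587

k* = 8.96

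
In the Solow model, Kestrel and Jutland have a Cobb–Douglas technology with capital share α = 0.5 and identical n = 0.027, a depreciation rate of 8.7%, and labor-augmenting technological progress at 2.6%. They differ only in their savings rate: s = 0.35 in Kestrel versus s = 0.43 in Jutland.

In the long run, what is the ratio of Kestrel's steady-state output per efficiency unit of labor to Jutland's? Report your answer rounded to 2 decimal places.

ratio ≈ 0.81

Steady-state y* = [s/(n + g + δ)]^(α/(1−α)), so the ratio is [ (s_K/(n + g + δ)_K) / (s_J/(n + g + δ)_J) ]^1.
s_K/(n + g + δ)_K = 0.35/0.140 = 2.5000; s_J/(n + g + δ)_J = 0.43/0.140 = 3.0714.
Ratio = (2.5000/3.0714)^1 = 0.8140^1 ≈ 0.8140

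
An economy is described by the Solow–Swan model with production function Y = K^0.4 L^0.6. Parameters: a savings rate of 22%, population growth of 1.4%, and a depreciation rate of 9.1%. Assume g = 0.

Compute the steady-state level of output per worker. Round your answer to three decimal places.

Steady state requires s·f(k) = (n + δ)·k, i.e. s·k^α = (n + δ)·k.
Rearranging, k^(1−α) = s / (n + δ).
k^0.6 = 0.22 / (0.014 + 0.091) = 0.22 / 0.105 = 2.0952
k* = 2.0952^(1/0.6) ≈ 3.4306
y* = (k*)^α = 3.4306^0.4 ≈ 1.6374

y* = 1.637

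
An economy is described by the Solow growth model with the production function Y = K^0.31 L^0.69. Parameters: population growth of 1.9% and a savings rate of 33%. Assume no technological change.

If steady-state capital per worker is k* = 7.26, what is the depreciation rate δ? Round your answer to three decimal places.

δ ≈ 0.065

In steady state, investment equals break-even investment: s·k^α = (n + δ)·k.
So s / (n + δ) = (k*)^(1−α) = 7.26^0.69 = 3.9269.
Therefore n + δ = s / 3.9269 = 0.33 / 3.9269 = 0.0840, so δ = 0.0840 − 0.019 = 0.0650.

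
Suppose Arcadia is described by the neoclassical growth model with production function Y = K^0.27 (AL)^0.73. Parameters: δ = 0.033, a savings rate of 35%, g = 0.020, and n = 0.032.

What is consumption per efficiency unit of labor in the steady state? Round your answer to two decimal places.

In steady state, investment equals break-even investment: s·k^α = (n + g + δ)·k.
Rearranging, k^(1−α) = s / (n + g + δ).
k^0.73 = 0.35 / (0.032 + 0.020 + 0.033) = 0.35 / 0.085 = 4.1176
k* = 4.1176^(1/0.73) ≈ 6.9499
y* = (k*)^α = 6.9499^0.27 ≈ 1.6879
c* = (1 − s)·y* = (1 − 0.35) × 1.6879 ≈ 1.0971

c* ≈ 1.10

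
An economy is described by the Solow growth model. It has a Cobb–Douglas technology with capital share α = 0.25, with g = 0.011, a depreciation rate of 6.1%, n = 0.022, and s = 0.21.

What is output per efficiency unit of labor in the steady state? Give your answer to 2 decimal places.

In steady state, investment equals break-even investment: s·k^α = (n + g + δ)·k.
Dividing both sides by k: k^(1−α) = s / (n + g + δ).
k^0.75 = 0.21 / (0.022 + 0.011 + 0.061) = 0.21 / 0.094 = 2.2340
k* = 2.2340^(1/0.75) ≈ 2.9204
y* = (k*)^α = 2.9204^0.25 ≈ 1.3073

y* = 1.31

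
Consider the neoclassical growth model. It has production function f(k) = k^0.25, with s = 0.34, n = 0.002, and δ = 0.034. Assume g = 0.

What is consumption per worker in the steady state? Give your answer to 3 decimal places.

In steady state, investment equals break-even investment: s·k^α = (n + δ)·k.
Dividing both sides by k: k^(1−α) = s / (n + δ).
k^0.75 = 0.34 / (0.002 + 0.034) = 0.34 / 0.036 = 9.4444
k* = 9.4444^(1/0.75) ≈ 19.9633
y* = (k*)^α = 19.9633^0.25 ≈ 2.1138
c* = (1 − s)·y* = (1 − 0.34) × 2.1138 ≈ 1.3951

c* ≈ 1.395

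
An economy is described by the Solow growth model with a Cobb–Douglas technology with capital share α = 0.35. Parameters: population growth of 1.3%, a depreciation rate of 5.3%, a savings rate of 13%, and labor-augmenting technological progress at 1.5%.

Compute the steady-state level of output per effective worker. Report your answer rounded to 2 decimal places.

In steady state, investment equals break-even investment: s·k^α = (n + g + δ)·k.
Dividing both sides by k: k^(1−α) = s / (n + g + δ).
k^0.65 = 0.13 / (0.013 + 0.015 + 0.053) = 0.13 / 0.081 = 1.6049
k* = 1.6049^(1/0.65) ≈ 2.0705
y* = (k*)^α = 2.0705^0.35 ≈ 1.2901

y* = 1.29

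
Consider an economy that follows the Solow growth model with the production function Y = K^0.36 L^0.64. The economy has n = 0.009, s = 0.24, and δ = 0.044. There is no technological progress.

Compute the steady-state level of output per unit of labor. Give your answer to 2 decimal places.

Steady state requires s·f(k) = (n + δ)·k, i.e. s·k^α = (n + δ)·k.
Rearranging, k^(1−α) = s / (n + δ).
k^0.64 = 0.24 / (0.009 + 0.044) = 0.24 / 0.053 = 4.5283
k* = 4.5283^(1/0.64) ≈ 10.5901
y* = (k*)^α = 10.5901^0.36 ≈ 2.3386

y* = 2.34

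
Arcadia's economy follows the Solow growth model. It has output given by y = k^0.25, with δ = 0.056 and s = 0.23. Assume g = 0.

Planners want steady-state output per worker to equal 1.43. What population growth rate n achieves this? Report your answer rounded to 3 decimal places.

n ≈ 0.023

Steady state requires s·f(k) = (n + δ)·k, i.e. s·k^α = (n + δ)·k.
Since y* = [s/(n + δ)]^(α/(1−α)), we have s/(n + δ) = (y*)^((1−α)/α) = 1.43^3 = 2.9242.
Therefore n + δ = s / 2.9242 = 0.23 / 2.9242 = 0.0787, so n = 0.0787 − 0.056 = 0.0227.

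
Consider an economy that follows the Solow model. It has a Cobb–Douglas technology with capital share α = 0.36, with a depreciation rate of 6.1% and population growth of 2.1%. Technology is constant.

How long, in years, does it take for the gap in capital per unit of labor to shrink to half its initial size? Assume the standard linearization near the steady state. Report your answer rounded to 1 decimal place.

Near the steady state the convergence rate is λ = (1 − α)(n + δ).
λ = (1 − 0.36) × 0.082 = 0.64 × 0.082 = 0.05248
Half-life = ln 2 / λ = 0.6931 / 0.05248 ≈ 13.21 years

t_½ ≈ 13.2 years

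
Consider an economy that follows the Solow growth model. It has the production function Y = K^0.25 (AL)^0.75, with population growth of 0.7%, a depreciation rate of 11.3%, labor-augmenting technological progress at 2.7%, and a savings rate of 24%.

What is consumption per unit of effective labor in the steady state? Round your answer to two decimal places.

c* ≈ 0.89

In steady state, investment equals break-even investment: s·k^α = (n + g + δ)·k.
Rearranging, k^(1−α) = s / (n + g + δ).
k^0.75 = 0.24 / (0.007 + 0.027 + 0.113) = 0.24 / 0.147 = 1.6327
k* = 1.6327^(1/0.75) ≈ 1.9225
y* = (k*)^α = 1.9225^0.25 ≈ 1.1775
c* = (1 − s)·y* = (1 − 0.24) × 1.1775 ≈ 0.8949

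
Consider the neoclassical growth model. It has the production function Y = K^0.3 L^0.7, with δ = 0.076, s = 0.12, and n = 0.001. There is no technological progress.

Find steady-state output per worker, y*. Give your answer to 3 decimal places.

At the steady state, Δk = 0, so s·k^α = (n + δ)·k.
Rearranging, k^(1−α) = s / (n + δ).
k^0.7 = 0.12 / (0.001 + 0.076) = 0.12 / 0.077 = 1.5584
k* = 1.5584^(1/0.7) ≈ 1.8848
y* = (k*)^α = 1.8848^0.3 ≈ 1.2094

y* = 1.209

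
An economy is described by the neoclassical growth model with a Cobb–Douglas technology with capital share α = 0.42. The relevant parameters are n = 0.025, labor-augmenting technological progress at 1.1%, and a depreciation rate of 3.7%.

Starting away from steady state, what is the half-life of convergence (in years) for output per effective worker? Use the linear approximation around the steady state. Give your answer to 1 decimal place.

Near the steady state the convergence rate is λ = (1 − α)(n + g + δ).
λ = (1 − 0.42) × 0.073 = 0.58 × 0.073 = 0.04234
Half-life = ln 2 / λ = 0.6931 / 0.04234 ≈ 16.37 years

about 16.4 years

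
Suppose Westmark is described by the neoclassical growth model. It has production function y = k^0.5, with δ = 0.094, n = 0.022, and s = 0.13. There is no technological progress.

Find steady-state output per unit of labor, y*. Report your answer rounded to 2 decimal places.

y* = 1.12

At the steady state, Δk = 0, so s·k^α = (n + δ)·k.
Rearranging, k^(1−α) = s / (n + δ).
k^0.5 = 0.13 / (0.022 + 0.094) = 0.13 / 0.116 = 1.1207
k* = 1.1207^(1/0.5) ≈ 1.2560
y* = (k*)^α = 1.2560^0.5 ≈ 1.1207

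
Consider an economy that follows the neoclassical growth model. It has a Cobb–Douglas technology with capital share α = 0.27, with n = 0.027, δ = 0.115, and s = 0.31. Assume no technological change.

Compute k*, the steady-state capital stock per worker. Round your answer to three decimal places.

Steady state requires s·f(k) = (n + δ)·k, i.e. s·k^α = (n + δ)·k.
Rearranging, k^(1−α) = s / (n + δ).
k^0.73 = 0.31 / (0.027 + 0.115) = 0.31 / 0.142 = 2.1831
k* = 2.1831^(1/0.73) ≈ 2.9140

k* = 2.914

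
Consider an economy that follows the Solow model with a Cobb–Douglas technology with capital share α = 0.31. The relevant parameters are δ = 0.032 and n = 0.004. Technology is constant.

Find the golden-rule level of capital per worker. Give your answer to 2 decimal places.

k_gold ≈ 22.65

The golden rule sets f'(k) = n + δ, i.e. α·k^(α−1) = n + δ.
So k^(1−α) = α / (n + δ) = 0.31 / 0.036 = 8.6111.
k_gold = 8.6111^(1/0.69) ≈ 22.6547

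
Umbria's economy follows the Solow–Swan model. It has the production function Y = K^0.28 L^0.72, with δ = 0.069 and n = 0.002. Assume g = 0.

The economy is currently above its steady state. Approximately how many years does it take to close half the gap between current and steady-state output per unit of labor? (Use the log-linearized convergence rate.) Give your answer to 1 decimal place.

t_½ ≈ 13.6 years

Near the steady state the convergence rate is λ = (1 − α)(n + δ).
λ = (1 − 0.28) × 0.071 = 0.72 × 0.071 = 0.05112
Half-life = ln 2 / λ = 0.6931 / 0.05112 ≈ 13.56 years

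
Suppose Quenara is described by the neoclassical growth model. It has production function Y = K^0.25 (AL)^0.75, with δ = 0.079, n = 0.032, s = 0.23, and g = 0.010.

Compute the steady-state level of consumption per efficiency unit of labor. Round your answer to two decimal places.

c* = 0.95

In steady state, investment equals break-even investment: s·k^α = (n + g + δ)·k.
Rearranging, k^(1−α) = s / (n + g + δ).
k^0.75 = 0.23 / (0.032 + 0.010 + 0.079) = 0.23 / 0.121 = 1.9008
k* = 1.9008^(1/0.75) ≈ 2.3546
y* = (k*)^α = 2.3546^0.25 ≈ 1.2387
c* = (1 − s)·y* = (1 − 0.23) × 1.2387 ≈ 0.9538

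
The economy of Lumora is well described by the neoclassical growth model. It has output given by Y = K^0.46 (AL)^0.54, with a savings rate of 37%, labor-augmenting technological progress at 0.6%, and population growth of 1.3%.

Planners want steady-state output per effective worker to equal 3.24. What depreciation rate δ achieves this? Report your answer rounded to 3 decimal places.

In steady state, investment equals break-even investment: s·k^α = (n + g + δ)·k.
Since y* = [s/(n + g + δ)]^(α/(1−α)), we have s/(n + g + δ) = (y*)^((1−α)/α) = 3.24^1.1739 = 3.9749.
Therefore n + g + δ = s / 3.9749 = 0.37 / 3.9749 = 0.0931, so δ = 0.0931 − 0.019 = 0.0741.

δ ≈ 0.074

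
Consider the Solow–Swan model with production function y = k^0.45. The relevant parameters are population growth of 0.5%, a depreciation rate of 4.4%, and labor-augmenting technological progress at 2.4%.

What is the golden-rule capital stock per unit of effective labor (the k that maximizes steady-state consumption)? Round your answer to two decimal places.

The golden rule sets f'(k) = n + g + δ, i.e. α·k^(α−1) = n + g + δ.
So k^(1−α) = α / (n + g + δ) = 0.45 / 0.073 = 6.1644.
k_gold = 6.1644^(1/0.55) ≈ 27.3002

k_gold ≈ 27.30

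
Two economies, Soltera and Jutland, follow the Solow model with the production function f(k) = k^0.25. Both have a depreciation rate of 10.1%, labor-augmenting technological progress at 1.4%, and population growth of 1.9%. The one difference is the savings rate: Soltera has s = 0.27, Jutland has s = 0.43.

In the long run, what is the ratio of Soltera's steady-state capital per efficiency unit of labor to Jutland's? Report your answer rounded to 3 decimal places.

ratio ≈ 0.538

Steady-state k* = [s/(n + g + δ)]^(1/(1−α)), so the ratio is [ (s_S/(n + g + δ)_S) / (s_J/(n + g + δ)_J) ]^1.3333.
s_S/(n + g + δ)_S = 0.27/0.134 = 2.0149; s_J/(n + g + δ)_J = 0.43/0.134 = 3.2090.
Ratio = (2.0149/3.2090)^1.3333 = 0.6279^1.3333 ≈ 0.5377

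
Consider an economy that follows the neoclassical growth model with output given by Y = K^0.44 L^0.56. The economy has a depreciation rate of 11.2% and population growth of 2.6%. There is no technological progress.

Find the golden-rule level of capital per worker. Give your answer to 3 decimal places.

The golden rule sets f'(k) = n + δ, i.e. α·k^(α−1) = n + δ.
So k^(1−α) = α / (n + δ) = 0.44 / 0.138 = 3.1884.
k_gold = 3.1884^(1/0.56) ≈ 7.9293

k_gold ≈ 7.929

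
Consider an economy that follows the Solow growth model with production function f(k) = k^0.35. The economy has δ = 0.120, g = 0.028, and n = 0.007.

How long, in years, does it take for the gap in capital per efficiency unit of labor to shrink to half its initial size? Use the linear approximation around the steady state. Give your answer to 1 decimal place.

about 6.9 years

Near the steady state the convergence rate is λ = (1 − α)(n + g + δ).
λ = (1 − 0.35) × 0.155 = 0.65 × 0.155 = 0.10075
Half-life = ln 2 / λ = 0.6931 / 0.10075 ≈ 6.88 years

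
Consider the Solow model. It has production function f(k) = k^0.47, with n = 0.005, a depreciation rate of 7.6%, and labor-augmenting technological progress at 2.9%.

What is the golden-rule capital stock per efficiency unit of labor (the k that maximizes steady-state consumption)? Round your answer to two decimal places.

The golden rule sets f'(k) = n + g + δ, i.e. α·k^(α−1) = n + g + δ.
So k^(1−α) = α / (n + g + δ) = 0.47 / 0.110 = 4.2727.
k_gold = 4.2727^(1/0.53) ≈ 15.4883

k_gold ≈ 15.49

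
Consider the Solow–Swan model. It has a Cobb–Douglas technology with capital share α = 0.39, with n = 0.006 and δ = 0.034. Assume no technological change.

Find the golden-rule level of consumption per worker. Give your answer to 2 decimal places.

At the golden rule, f'(k) = n + δ, so α·k^(α−1) = n + δ and k_gold = (α/(n + δ))^(1/(1−α)).
k_gold = (0.39/0.040)^(1/0.61) = 9.7500^1.6393 ≈ 41.8095
c_gold = f(k_gold) − (n + δ)·k_gold = 4.2884 − 0.040×41.8095 ≈ 2.6160

c_gold ≈ 2.62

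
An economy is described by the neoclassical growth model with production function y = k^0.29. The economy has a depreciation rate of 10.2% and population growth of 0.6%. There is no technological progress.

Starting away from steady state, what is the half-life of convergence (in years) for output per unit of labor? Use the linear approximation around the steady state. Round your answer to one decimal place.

Near the steady state the convergence rate is λ = (1 − α)(n + δ).
λ = (1 − 0.29) × 0.108 = 0.71 × 0.108 = 0.07668
Half-life = ln 2 / λ = 0.6931 / 0.07668 ≈ 9.04 years

t_½ ≈ 9.0 years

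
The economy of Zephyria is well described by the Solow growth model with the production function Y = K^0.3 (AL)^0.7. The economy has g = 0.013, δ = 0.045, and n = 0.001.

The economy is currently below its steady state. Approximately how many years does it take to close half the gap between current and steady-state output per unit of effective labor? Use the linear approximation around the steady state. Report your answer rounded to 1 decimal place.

Near the steady state the convergence rate is λ = (1 − α)(n + g + δ).
λ = (1 − 0.3) × 0.059 = 0.7 × 0.059 = 0.0413
Half-life = ln 2 / λ = 0.6931 / 0.0413 ≈ 16.78 years

about 16.8 years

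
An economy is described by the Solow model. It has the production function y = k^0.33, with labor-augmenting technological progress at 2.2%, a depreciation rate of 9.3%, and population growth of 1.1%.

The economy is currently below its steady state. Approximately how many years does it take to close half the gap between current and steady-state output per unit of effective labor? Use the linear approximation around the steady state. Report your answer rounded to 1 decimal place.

Near the steady state the convergence rate is λ = (1 − α)(n + g + δ).
λ = (1 − 0.33) × 0.126 = 0.67 × 0.126 = 0.08442
Half-life = ln 2 / λ = 0.6931 / 0.08442 ≈ 8.21 years

about 8.2 years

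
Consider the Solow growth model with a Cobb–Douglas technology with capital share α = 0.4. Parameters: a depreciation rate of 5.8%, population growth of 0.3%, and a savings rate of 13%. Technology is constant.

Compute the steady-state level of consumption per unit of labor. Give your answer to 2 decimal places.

Steady state requires s·f(k) = (n + δ)·k, i.e. s·k^α = (n + δ)·k.
Dividing both sides by k: k^(1−α) = s / (n + δ).
k^0.6 = 0.13 / (0.003 + 0.058) = 0.13 / 0.061 = 2.1311
k* = 2.1311^(1/0.6) ≈ 3.5292
y* = (k*)^α = 3.5292^0.4 ≈ 1.6560
c* = (1 − s)·y* = (1 − 0.13) × 1.6560 ≈ 1.4407

c* = 1.44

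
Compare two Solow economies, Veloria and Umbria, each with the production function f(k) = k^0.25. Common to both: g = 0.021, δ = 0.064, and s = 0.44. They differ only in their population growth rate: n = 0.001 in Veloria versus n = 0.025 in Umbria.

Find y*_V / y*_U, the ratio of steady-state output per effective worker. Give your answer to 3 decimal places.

y*_V / y*_U ≈ 1.086

Steady-state y* = [s/(n + g + δ)]^(α/(1−α)), so the ratio is [ (s_V/(n + g + δ)_V) / (s_U/(n + g + δ)_U) ]^0.3333.
s_V/(n + g + δ)_V = 0.44/0.086 = 5.1163; s_U/(n + g + δ)_U = 0.44/0.110 = 4.0000.
Ratio = (5.1163/4.0000)^0.3333 = 1.2791^0.3333 ≈ 1.0855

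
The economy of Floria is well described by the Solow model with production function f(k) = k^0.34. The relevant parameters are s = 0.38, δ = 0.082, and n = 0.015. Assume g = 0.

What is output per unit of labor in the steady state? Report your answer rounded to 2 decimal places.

y* ≈ 2.02

In steady state, investment equals break-even investment: s·k^α = (n + δ)·k.
Rearranging, k^(1−α) = s / (n + δ).
k^0.66 = 0.38 / (0.015 + 0.082) = 0.38 / 0.097 = 3.9175
k* = 3.9175^(1/0.66) ≈ 7.9159
y* = (k*)^α = 7.9159^0.34 ≈ 2.0206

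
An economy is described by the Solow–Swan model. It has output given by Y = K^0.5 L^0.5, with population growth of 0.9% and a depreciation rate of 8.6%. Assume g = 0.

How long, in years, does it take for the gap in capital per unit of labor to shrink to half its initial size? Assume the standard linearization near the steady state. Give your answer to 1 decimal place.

Near the steady state the convergence rate is λ = (1 − α)(n + δ).
λ = (1 − 0.5) × 0.095 = 0.5 × 0.095 = 0.0475
Half-life = ln 2 / λ = 0.6931 / 0.0475 ≈ 14.59 years

about 14.6 years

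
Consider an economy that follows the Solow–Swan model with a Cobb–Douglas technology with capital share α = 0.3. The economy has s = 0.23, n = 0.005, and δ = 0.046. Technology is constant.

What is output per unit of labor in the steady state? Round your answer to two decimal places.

y* = 1.91

At the steady state, Δk = 0, so s·k^α = (n + δ)·k.
Rearranging, k^(1−α) = s / (n + δ).
k^0.7 = 0.23 / (0.005 + 0.046) = 0.23 / 0.051 = 4.5098
k* = 4.5098^(1/0.7) ≈ 8.6002
y* = (k*)^α = 8.6002^0.3 ≈ 1.9070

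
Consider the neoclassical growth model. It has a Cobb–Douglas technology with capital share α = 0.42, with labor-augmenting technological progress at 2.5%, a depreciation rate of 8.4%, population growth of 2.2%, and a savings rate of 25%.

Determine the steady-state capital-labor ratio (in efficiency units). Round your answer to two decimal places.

Steady state requires s·f(k) = (n + g + δ)·k, i.e. s·k^α = (n + g + δ)·k.
Rearranging, k^(1−α) = s / (n + g + δ).
k^0.58 = 0.25 / (0.022 + 0.025 + 0.084) = 0.25 / 0.131 = 1.9084
k* = 1.9084^(1/0.58) ≈ 3.0473

k* ≈ 3.05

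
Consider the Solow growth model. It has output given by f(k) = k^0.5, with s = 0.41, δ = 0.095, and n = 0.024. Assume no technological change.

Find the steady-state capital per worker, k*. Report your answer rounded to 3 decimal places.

k* = 11.871

At the steady state, Δk = 0, so s·k^α = (n + δ)·k.
Rearranging, k^(1−α) = s / (n + δ).
k^0.5 = 0.41 / (0.024 + 0.095) = 0.41 / 0.119 = 3.4454
k* = 3.4454^(1/0.5) ≈ 11.8708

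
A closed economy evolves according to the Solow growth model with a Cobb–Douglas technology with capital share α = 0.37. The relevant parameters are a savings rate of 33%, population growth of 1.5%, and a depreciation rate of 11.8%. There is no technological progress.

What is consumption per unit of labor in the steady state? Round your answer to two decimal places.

In steady state, investment equals break-even investment: s·k^α = (n + δ)·k.
Rearranging, k^(1−α) = s / (n + δ).
k^0.63 = 0.33 / (0.015 + 0.118) = 0.33 / 0.133 = 2.4812
k* = 2.4812^(1/0.63) ≈ 4.2310
y* = (k*)^α = 4.2310^0.37 ≈ 1.7052
c* = (1 − s)·y* = (1 − 0.33) × 1.7052 ≈ 1.1425

c* ≈ 1.14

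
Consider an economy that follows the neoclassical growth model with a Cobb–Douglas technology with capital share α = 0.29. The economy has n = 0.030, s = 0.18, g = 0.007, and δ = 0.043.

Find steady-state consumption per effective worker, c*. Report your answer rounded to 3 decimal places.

At the steady state, Δk = 0, so s·k^α = (n + g + δ)·k.
Rearranging, k^(1−α) = s / (n + g + δ).
k^0.71 = 0.18 / (0.030 + 0.007 + 0.043) = 0.18 / 0.080 = 2.2500
k* = 2.2500^(1/0.71) ≈ 3.1335
y* = (k*)^α = 3.1335^0.29 ≈ 1.3927
c* = (1 − s)·y* = (1 − 0.18) × 1.3927 ≈ 1.1420

c* = 1.142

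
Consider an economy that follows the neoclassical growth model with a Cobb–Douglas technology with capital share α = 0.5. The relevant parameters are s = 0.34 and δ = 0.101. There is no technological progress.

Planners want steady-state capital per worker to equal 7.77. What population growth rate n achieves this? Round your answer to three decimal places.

In steady state, investment equals break-even investment: s·k^α = (n + δ)·k.
So s / (n + δ) = (k*)^(1−α) = 7.77^0.5 = 2.7875.
Therefore n + δ = s / 2.7875 = 0.34 / 2.7875 = 0.1220, so n = 0.1220 − 0.101 = 0.0210.

n ≈ 0.021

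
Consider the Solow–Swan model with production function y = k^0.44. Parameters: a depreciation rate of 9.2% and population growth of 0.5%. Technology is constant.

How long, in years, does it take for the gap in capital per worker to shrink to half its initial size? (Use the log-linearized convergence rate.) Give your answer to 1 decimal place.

Near the steady state the convergence rate is λ = (1 − α)(n + δ).
λ = (1 − 0.44) × 0.097 = 0.56 × 0.097 = 0.05432
Half-life = ln 2 / λ = 0.6931 / 0.05432 ≈ 12.76 years

half-life ≈ 12.8 years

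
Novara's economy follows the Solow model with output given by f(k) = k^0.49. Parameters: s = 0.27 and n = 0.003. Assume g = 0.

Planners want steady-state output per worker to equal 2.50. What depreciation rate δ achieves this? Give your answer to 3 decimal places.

At the steady state, Δk = 0, so s·k^α = (n + δ)·k.
Since y* = [s/(n + δ)]^(α/(1−α)), we have s/(n + δ) = (y*)^((1−α)/α) = 2.50^1.0408 = 2.5952.
Therefore n + δ = s / 2.5952 = 0.27 / 2.5952 = 0.1040, so δ = 0.1040 − 0.003 = 0.1010.

δ ≈ 0.101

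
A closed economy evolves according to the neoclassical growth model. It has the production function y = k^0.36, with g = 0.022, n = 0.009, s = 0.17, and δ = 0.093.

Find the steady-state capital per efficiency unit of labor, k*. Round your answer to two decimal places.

k* = 1.64

In steady state, investment equals break-even investment: s·k^α = (n + g + δ)·k.
Dividing both sides by k: k^(1−α) = s / (n + g + δ).
k^0.64 = 0.17 / (0.009 + 0.022 + 0.093) = 0.17 / 0.124 = 1.3710
k* = 1.3710^(1/0.64) ≈ 1.6373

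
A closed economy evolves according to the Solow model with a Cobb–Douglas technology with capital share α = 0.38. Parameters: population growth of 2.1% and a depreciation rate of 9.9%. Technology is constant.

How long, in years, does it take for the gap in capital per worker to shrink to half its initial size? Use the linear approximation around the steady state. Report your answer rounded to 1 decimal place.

t_½ ≈ 9.3 years

Near the steady state the convergence rate is λ = (1 − α)(n + δ).
λ = (1 − 0.38) × 0.120 = 0.62 × 0.120 = 0.0744
Half-life = ln 2 / λ = 0.6931 / 0.0744 ≈ 9.32 years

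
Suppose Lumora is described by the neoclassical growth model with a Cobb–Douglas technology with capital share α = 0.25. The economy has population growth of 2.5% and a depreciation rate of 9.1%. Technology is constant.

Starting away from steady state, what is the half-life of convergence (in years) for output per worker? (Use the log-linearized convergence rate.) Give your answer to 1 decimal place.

about 8.0 years

Near the steady state the convergence rate is λ = (1 − α)(n + δ).
λ = (1 − 0.25) × 0.116 = 0.75 × 0.116 = 0.0870
Half-life = ln 2 / λ = 0.6931 / 0.0870 ≈ 7.97 years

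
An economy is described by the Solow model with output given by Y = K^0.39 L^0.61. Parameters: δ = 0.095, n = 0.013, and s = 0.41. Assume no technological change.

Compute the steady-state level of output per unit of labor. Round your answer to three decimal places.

Steady state requires s·f(k) = (n + δ)·k, i.e. s·k^α = (n + δ)·k.
Rearranging, k^(1−α) = s / (n + δ).
k^0.61 = 0.41 / (0.013 + 0.095) = 0.41 / 0.108 = 3.7963
k* = 3.7963^(1/0.61) ≈ 8.9078
y* = (k*)^α = 8.9078^0.39 ≈ 2.3464

y* ≈ 2.346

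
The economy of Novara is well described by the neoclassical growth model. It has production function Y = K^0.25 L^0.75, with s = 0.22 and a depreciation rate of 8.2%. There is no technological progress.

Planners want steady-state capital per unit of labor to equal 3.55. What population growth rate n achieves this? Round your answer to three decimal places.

At the steady state, Δk = 0, so s·k^α = (n + δ)·k.
So s / (n + δ) = (k*)^(1−α) = 3.55^0.75 = 2.5863.
Therefore n + δ = s / 2.5863 = 0.22 / 2.5863 = 0.0851, so n = 0.0851 − 0.082 = 0.0031.

n ≈ 0.003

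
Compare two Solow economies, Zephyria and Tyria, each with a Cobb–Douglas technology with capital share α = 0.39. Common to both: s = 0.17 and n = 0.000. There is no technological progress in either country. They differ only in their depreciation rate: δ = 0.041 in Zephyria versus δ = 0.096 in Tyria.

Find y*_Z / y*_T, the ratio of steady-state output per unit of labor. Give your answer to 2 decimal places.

Steady-state y* = [s/(n + δ)]^(α/(1−α)), so the ratio is [ (s_Z/(n + δ)_Z) / (s_T/(n + δ)_T) ]^0.6393.
s_Z/(n + δ)_Z = 0.17/0.041 = 4.1463; s_T/(n + δ)_T = 0.17/0.096 = 1.7708.
Ratio = (4.1463/1.7708)^0.6393 = 2.3415^0.6393 ≈ 1.7227

y*_Z / y*_T ≈ 1.72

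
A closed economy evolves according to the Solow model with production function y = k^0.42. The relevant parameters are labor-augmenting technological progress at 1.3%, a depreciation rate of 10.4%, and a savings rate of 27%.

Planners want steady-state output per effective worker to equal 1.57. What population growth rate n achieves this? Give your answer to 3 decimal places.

n ≈ 0.028

Steady state requires s·f(k) = (n + g + δ)·k, i.e. s·k^α = (n + g + δ)·k.
Since y* = [s/(n + g + δ)]^(α/(1−α)), we have s/(n + g + δ) = (y*)^((1−α)/α) = 1.57^1.381 = 1.8644.
Therefore n + g + δ = s / 1.8644 = 0.27 / 1.8644 = 0.1448, so n = 0.1448 − 0.117 = 0.0278.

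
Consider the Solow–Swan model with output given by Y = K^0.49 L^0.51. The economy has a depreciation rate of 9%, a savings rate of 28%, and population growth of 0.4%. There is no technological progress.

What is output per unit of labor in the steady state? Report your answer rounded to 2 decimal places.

At the steady state, Δk = 0, so s·k^α = (n + δ)·k.
Dividing both sides by k: k^(1−α) = s / (n + δ).
k^0.51 = 0.28 / (0.004 + 0.090) = 0.28 / 0.094 = 2.9787
k* = 2.9787^(1/0.51) ≈ 8.5009
y* = (k*)^α = 8.5009^0.49 ≈ 2.8539

y* ≈ 2.85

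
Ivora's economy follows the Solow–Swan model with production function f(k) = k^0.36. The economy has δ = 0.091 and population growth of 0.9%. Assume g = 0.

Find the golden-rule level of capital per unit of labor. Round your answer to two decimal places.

k_gold ≈ 7.40

The golden rule sets f'(k) = n + δ, i.e. α·k^(α−1) = n + δ.
So k^(1−α) = α / (n + δ) = 0.36 / 0.100 = 3.6000.
k_gold = 3.6000^(1/0.64) ≈ 7.3998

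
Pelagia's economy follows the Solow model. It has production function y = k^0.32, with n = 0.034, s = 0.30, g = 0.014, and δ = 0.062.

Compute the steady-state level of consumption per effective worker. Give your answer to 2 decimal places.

Steady state requires s·f(k) = (n + g + δ)·k, i.e. s·k^α = (n + g + δ)·k.
Dividing both sides by k: k^(1−α) = s / (n + g + δ).
k^0.68 = 0.30 / (0.034 + 0.014 + 0.062) = 0.30 / 0.110 = 2.7273
k* = 2.7273^(1/0.68) ≈ 4.3730
y* = (k*)^α = 4.3730^0.32 ≈ 1.6034
c* = (1 − s)·y* = (1 − 0.30) × 1.6034 ≈ 1.1224

c* ≈ 1.12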